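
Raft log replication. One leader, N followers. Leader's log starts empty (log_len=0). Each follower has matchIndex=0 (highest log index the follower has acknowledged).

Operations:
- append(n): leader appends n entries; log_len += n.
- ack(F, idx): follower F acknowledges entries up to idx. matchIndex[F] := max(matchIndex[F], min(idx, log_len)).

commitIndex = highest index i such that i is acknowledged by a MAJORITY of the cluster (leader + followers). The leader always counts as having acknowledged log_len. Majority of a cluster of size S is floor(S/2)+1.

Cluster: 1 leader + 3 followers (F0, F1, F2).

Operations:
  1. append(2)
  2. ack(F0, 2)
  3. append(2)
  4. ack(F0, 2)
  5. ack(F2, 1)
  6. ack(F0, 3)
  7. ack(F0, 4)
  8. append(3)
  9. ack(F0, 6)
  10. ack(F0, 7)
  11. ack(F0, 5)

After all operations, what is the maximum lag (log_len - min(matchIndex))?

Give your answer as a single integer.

Answer: 7

Derivation:
Op 1: append 2 -> log_len=2
Op 2: F0 acks idx 2 -> match: F0=2 F1=0 F2=0; commitIndex=0
Op 3: append 2 -> log_len=4
Op 4: F0 acks idx 2 -> match: F0=2 F1=0 F2=0; commitIndex=0
Op 5: F2 acks idx 1 -> match: F0=2 F1=0 F2=1; commitIndex=1
Op 6: F0 acks idx 3 -> match: F0=3 F1=0 F2=1; commitIndex=1
Op 7: F0 acks idx 4 -> match: F0=4 F1=0 F2=1; commitIndex=1
Op 8: append 3 -> log_len=7
Op 9: F0 acks idx 6 -> match: F0=6 F1=0 F2=1; commitIndex=1
Op 10: F0 acks idx 7 -> match: F0=7 F1=0 F2=1; commitIndex=1
Op 11: F0 acks idx 5 -> match: F0=7 F1=0 F2=1; commitIndex=1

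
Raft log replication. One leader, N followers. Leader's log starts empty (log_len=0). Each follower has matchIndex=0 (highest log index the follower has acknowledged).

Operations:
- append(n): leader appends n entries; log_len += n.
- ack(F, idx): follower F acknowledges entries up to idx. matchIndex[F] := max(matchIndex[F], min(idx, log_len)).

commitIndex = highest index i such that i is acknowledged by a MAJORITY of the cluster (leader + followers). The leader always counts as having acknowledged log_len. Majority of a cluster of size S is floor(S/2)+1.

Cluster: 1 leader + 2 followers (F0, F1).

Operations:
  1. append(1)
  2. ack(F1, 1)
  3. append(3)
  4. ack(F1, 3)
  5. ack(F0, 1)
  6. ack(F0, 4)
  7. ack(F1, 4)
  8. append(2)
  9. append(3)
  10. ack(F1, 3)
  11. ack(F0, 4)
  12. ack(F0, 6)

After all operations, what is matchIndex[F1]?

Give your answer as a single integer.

Answer: 4

Derivation:
Op 1: append 1 -> log_len=1
Op 2: F1 acks idx 1 -> match: F0=0 F1=1; commitIndex=1
Op 3: append 3 -> log_len=4
Op 4: F1 acks idx 3 -> match: F0=0 F1=3; commitIndex=3
Op 5: F0 acks idx 1 -> match: F0=1 F1=3; commitIndex=3
Op 6: F0 acks idx 4 -> match: F0=4 F1=3; commitIndex=4
Op 7: F1 acks idx 4 -> match: F0=4 F1=4; commitIndex=4
Op 8: append 2 -> log_len=6
Op 9: append 3 -> log_len=9
Op 10: F1 acks idx 3 -> match: F0=4 F1=4; commitIndex=4
Op 11: F0 acks idx 4 -> match: F0=4 F1=4; commitIndex=4
Op 12: F0 acks idx 6 -> match: F0=6 F1=4; commitIndex=6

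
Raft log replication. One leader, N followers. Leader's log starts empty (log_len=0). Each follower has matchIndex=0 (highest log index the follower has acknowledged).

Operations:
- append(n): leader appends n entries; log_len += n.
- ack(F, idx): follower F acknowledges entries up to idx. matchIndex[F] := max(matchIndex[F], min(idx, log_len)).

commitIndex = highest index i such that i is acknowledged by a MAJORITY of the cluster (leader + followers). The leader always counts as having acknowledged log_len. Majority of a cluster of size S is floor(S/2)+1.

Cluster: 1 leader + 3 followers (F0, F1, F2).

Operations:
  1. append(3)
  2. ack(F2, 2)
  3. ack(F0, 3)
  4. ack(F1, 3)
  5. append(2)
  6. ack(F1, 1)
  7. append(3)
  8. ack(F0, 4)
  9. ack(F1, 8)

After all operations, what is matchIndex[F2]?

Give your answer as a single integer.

Op 1: append 3 -> log_len=3
Op 2: F2 acks idx 2 -> match: F0=0 F1=0 F2=2; commitIndex=0
Op 3: F0 acks idx 3 -> match: F0=3 F1=0 F2=2; commitIndex=2
Op 4: F1 acks idx 3 -> match: F0=3 F1=3 F2=2; commitIndex=3
Op 5: append 2 -> log_len=5
Op 6: F1 acks idx 1 -> match: F0=3 F1=3 F2=2; commitIndex=3
Op 7: append 3 -> log_len=8
Op 8: F0 acks idx 4 -> match: F0=4 F1=3 F2=2; commitIndex=3
Op 9: F1 acks idx 8 -> match: F0=4 F1=8 F2=2; commitIndex=4

Answer: 2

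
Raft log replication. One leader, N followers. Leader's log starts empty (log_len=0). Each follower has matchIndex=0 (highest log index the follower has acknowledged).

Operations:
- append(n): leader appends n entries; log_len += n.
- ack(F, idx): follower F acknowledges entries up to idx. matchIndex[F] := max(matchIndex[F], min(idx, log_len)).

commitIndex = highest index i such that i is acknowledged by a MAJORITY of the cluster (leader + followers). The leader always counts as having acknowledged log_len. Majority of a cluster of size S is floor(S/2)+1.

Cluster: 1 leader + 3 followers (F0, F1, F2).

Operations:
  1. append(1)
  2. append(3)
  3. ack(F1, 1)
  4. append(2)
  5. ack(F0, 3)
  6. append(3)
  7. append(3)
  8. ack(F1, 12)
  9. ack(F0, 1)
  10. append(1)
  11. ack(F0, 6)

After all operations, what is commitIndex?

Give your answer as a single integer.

Op 1: append 1 -> log_len=1
Op 2: append 3 -> log_len=4
Op 3: F1 acks idx 1 -> match: F0=0 F1=1 F2=0; commitIndex=0
Op 4: append 2 -> log_len=6
Op 5: F0 acks idx 3 -> match: F0=3 F1=1 F2=0; commitIndex=1
Op 6: append 3 -> log_len=9
Op 7: append 3 -> log_len=12
Op 8: F1 acks idx 12 -> match: F0=3 F1=12 F2=0; commitIndex=3
Op 9: F0 acks idx 1 -> match: F0=3 F1=12 F2=0; commitIndex=3
Op 10: append 1 -> log_len=13
Op 11: F0 acks idx 6 -> match: F0=6 F1=12 F2=0; commitIndex=6

Answer: 6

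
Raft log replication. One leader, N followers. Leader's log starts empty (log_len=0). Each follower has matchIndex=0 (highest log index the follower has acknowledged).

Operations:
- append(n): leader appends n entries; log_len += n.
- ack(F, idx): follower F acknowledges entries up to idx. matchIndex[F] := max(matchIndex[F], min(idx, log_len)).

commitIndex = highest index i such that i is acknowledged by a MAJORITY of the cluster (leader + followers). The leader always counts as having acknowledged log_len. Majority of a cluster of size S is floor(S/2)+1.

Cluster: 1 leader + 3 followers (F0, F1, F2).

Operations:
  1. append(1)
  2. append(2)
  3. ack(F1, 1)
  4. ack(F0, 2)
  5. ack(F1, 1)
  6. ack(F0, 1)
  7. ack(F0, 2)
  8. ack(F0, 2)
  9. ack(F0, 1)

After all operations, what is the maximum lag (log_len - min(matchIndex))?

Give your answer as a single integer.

Answer: 3

Derivation:
Op 1: append 1 -> log_len=1
Op 2: append 2 -> log_len=3
Op 3: F1 acks idx 1 -> match: F0=0 F1=1 F2=0; commitIndex=0
Op 4: F0 acks idx 2 -> match: F0=2 F1=1 F2=0; commitIndex=1
Op 5: F1 acks idx 1 -> match: F0=2 F1=1 F2=0; commitIndex=1
Op 6: F0 acks idx 1 -> match: F0=2 F1=1 F2=0; commitIndex=1
Op 7: F0 acks idx 2 -> match: F0=2 F1=1 F2=0; commitIndex=1
Op 8: F0 acks idx 2 -> match: F0=2 F1=1 F2=0; commitIndex=1
Op 9: F0 acks idx 1 -> match: F0=2 F1=1 F2=0; commitIndex=1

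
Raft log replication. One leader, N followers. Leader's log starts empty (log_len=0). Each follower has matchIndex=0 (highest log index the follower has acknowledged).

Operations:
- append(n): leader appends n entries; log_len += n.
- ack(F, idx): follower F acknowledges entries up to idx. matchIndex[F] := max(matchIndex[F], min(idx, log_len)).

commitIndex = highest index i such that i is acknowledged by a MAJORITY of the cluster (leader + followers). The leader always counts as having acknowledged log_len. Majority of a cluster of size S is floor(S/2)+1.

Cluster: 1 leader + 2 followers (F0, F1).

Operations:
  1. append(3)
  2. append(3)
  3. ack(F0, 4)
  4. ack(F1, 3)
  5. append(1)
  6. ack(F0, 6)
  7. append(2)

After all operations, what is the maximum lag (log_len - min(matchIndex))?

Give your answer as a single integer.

Answer: 6

Derivation:
Op 1: append 3 -> log_len=3
Op 2: append 3 -> log_len=6
Op 3: F0 acks idx 4 -> match: F0=4 F1=0; commitIndex=4
Op 4: F1 acks idx 3 -> match: F0=4 F1=3; commitIndex=4
Op 5: append 1 -> log_len=7
Op 6: F0 acks idx 6 -> match: F0=6 F1=3; commitIndex=6
Op 7: append 2 -> log_len=9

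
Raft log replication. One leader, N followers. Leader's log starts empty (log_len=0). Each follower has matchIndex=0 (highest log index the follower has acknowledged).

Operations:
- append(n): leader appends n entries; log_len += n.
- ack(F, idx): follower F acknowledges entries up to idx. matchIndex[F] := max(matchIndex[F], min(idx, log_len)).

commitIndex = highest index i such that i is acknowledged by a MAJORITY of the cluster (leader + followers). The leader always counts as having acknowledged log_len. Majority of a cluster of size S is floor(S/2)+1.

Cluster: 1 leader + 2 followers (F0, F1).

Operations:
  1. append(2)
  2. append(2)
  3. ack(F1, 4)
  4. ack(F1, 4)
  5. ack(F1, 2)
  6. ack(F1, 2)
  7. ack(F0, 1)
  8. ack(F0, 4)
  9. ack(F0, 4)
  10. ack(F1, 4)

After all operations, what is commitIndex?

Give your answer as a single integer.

Answer: 4

Derivation:
Op 1: append 2 -> log_len=2
Op 2: append 2 -> log_len=4
Op 3: F1 acks idx 4 -> match: F0=0 F1=4; commitIndex=4
Op 4: F1 acks idx 4 -> match: F0=0 F1=4; commitIndex=4
Op 5: F1 acks idx 2 -> match: F0=0 F1=4; commitIndex=4
Op 6: F1 acks idx 2 -> match: F0=0 F1=4; commitIndex=4
Op 7: F0 acks idx 1 -> match: F0=1 F1=4; commitIndex=4
Op 8: F0 acks idx 4 -> match: F0=4 F1=4; commitIndex=4
Op 9: F0 acks idx 4 -> match: F0=4 F1=4; commitIndex=4
Op 10: F1 acks idx 4 -> match: F0=4 F1=4; commitIndex=4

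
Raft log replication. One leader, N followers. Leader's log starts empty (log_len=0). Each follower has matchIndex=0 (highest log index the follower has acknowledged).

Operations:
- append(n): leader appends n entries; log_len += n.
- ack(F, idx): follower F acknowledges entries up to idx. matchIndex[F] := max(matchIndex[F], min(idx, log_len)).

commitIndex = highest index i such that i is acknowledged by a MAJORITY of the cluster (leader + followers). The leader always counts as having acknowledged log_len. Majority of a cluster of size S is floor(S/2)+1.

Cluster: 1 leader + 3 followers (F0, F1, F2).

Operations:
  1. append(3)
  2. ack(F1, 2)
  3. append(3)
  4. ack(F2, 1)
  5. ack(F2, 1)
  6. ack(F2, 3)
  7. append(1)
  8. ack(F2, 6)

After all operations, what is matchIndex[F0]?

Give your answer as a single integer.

Op 1: append 3 -> log_len=3
Op 2: F1 acks idx 2 -> match: F0=0 F1=2 F2=0; commitIndex=0
Op 3: append 3 -> log_len=6
Op 4: F2 acks idx 1 -> match: F0=0 F1=2 F2=1; commitIndex=1
Op 5: F2 acks idx 1 -> match: F0=0 F1=2 F2=1; commitIndex=1
Op 6: F2 acks idx 3 -> match: F0=0 F1=2 F2=3; commitIndex=2
Op 7: append 1 -> log_len=7
Op 8: F2 acks idx 6 -> match: F0=0 F1=2 F2=6; commitIndex=2

Answer: 0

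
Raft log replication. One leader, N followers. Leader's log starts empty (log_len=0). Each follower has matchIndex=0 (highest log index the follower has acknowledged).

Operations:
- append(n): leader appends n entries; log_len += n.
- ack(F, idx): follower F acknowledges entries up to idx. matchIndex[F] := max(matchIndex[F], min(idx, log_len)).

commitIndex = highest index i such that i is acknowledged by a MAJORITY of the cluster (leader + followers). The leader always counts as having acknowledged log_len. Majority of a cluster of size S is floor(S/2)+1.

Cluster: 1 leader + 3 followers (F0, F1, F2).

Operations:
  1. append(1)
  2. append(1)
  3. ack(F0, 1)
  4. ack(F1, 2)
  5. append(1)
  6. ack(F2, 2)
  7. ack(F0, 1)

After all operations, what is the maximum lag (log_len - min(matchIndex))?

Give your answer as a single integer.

Answer: 2

Derivation:
Op 1: append 1 -> log_len=1
Op 2: append 1 -> log_len=2
Op 3: F0 acks idx 1 -> match: F0=1 F1=0 F2=0; commitIndex=0
Op 4: F1 acks idx 2 -> match: F0=1 F1=2 F2=0; commitIndex=1
Op 5: append 1 -> log_len=3
Op 6: F2 acks idx 2 -> match: F0=1 F1=2 F2=2; commitIndex=2
Op 7: F0 acks idx 1 -> match: F0=1 F1=2 F2=2; commitIndex=2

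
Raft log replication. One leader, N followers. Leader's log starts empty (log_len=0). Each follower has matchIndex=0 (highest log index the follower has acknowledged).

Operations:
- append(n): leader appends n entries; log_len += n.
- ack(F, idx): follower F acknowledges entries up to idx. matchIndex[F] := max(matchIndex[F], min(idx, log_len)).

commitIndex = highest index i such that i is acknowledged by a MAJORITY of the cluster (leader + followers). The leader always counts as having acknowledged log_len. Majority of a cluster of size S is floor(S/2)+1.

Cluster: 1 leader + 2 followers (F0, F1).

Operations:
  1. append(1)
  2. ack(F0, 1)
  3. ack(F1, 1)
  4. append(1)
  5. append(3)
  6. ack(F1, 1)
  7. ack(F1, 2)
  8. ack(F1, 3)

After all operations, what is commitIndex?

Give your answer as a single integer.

Answer: 3

Derivation:
Op 1: append 1 -> log_len=1
Op 2: F0 acks idx 1 -> match: F0=1 F1=0; commitIndex=1
Op 3: F1 acks idx 1 -> match: F0=1 F1=1; commitIndex=1
Op 4: append 1 -> log_len=2
Op 5: append 3 -> log_len=5
Op 6: F1 acks idx 1 -> match: F0=1 F1=1; commitIndex=1
Op 7: F1 acks idx 2 -> match: F0=1 F1=2; commitIndex=2
Op 8: F1 acks idx 3 -> match: F0=1 F1=3; commitIndex=3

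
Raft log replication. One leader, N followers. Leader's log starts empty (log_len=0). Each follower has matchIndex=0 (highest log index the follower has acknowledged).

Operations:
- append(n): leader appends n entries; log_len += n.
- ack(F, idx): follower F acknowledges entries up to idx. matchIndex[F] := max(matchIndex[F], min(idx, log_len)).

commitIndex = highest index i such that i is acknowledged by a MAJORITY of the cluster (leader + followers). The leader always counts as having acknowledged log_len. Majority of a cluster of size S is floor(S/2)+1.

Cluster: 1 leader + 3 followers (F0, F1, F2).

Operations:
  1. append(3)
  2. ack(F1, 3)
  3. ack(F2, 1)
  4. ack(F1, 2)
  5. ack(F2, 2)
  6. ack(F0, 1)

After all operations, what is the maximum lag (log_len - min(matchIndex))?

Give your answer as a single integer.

Answer: 2

Derivation:
Op 1: append 3 -> log_len=3
Op 2: F1 acks idx 3 -> match: F0=0 F1=3 F2=0; commitIndex=0
Op 3: F2 acks idx 1 -> match: F0=0 F1=3 F2=1; commitIndex=1
Op 4: F1 acks idx 2 -> match: F0=0 F1=3 F2=1; commitIndex=1
Op 5: F2 acks idx 2 -> match: F0=0 F1=3 F2=2; commitIndex=2
Op 6: F0 acks idx 1 -> match: F0=1 F1=3 F2=2; commitIndex=2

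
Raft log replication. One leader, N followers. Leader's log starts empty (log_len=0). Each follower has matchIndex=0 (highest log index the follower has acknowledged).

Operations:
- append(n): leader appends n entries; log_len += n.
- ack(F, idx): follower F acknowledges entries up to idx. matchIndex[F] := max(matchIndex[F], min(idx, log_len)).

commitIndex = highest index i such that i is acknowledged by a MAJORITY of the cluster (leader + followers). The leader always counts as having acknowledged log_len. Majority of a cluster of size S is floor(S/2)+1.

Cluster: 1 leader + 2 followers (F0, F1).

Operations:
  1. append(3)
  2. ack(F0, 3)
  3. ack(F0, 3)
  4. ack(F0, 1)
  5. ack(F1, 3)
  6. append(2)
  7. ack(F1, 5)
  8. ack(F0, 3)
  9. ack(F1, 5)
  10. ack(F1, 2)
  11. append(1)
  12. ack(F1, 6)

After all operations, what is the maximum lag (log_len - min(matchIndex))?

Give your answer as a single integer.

Op 1: append 3 -> log_len=3
Op 2: F0 acks idx 3 -> match: F0=3 F1=0; commitIndex=3
Op 3: F0 acks idx 3 -> match: F0=3 F1=0; commitIndex=3
Op 4: F0 acks idx 1 -> match: F0=3 F1=0; commitIndex=3
Op 5: F1 acks idx 3 -> match: F0=3 F1=3; commitIndex=3
Op 6: append 2 -> log_len=5
Op 7: F1 acks idx 5 -> match: F0=3 F1=5; commitIndex=5
Op 8: F0 acks idx 3 -> match: F0=3 F1=5; commitIndex=5
Op 9: F1 acks idx 5 -> match: F0=3 F1=5; commitIndex=5
Op 10: F1 acks idx 2 -> match: F0=3 F1=5; commitIndex=5
Op 11: append 1 -> log_len=6
Op 12: F1 acks idx 6 -> match: F0=3 F1=6; commitIndex=6

Answer: 3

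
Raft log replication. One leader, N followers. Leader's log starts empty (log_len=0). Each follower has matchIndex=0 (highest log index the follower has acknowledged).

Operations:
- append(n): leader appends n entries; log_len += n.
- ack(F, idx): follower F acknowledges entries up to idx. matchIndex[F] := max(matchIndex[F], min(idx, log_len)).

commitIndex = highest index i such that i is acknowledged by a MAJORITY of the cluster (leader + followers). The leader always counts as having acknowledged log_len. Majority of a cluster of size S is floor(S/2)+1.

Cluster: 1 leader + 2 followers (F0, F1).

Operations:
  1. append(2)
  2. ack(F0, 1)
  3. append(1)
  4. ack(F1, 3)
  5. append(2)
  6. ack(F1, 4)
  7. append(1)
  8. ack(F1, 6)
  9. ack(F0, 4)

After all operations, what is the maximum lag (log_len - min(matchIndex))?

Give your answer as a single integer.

Answer: 2

Derivation:
Op 1: append 2 -> log_len=2
Op 2: F0 acks idx 1 -> match: F0=1 F1=0; commitIndex=1
Op 3: append 1 -> log_len=3
Op 4: F1 acks idx 3 -> match: F0=1 F1=3; commitIndex=3
Op 5: append 2 -> log_len=5
Op 6: F1 acks idx 4 -> match: F0=1 F1=4; commitIndex=4
Op 7: append 1 -> log_len=6
Op 8: F1 acks idx 6 -> match: F0=1 F1=6; commitIndex=6
Op 9: F0 acks idx 4 -> match: F0=4 F1=6; commitIndex=6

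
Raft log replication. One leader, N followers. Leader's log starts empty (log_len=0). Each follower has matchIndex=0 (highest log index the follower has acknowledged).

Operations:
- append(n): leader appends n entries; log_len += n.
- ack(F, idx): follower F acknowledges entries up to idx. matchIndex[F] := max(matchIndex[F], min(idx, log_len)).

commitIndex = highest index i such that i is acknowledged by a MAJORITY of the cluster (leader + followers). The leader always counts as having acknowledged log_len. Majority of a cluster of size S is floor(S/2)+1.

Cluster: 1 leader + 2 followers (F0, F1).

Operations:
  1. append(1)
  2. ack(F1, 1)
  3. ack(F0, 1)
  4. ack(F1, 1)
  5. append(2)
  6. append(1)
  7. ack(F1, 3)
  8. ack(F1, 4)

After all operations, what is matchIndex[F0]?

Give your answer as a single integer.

Op 1: append 1 -> log_len=1
Op 2: F1 acks idx 1 -> match: F0=0 F1=1; commitIndex=1
Op 3: F0 acks idx 1 -> match: F0=1 F1=1; commitIndex=1
Op 4: F1 acks idx 1 -> match: F0=1 F1=1; commitIndex=1
Op 5: append 2 -> log_len=3
Op 6: append 1 -> log_len=4
Op 7: F1 acks idx 3 -> match: F0=1 F1=3; commitIndex=3
Op 8: F1 acks idx 4 -> match: F0=1 F1=4; commitIndex=4

Answer: 1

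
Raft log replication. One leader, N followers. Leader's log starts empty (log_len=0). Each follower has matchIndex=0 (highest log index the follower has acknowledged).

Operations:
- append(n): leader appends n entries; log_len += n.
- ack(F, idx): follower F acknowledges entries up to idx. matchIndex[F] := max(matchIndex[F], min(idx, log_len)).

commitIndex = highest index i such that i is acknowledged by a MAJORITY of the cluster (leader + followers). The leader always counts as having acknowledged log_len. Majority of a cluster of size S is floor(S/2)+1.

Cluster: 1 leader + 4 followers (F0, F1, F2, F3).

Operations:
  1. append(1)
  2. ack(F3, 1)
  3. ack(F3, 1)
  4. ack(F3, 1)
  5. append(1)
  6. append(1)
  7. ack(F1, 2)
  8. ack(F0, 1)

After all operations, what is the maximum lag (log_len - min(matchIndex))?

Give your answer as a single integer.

Op 1: append 1 -> log_len=1
Op 2: F3 acks idx 1 -> match: F0=0 F1=0 F2=0 F3=1; commitIndex=0
Op 3: F3 acks idx 1 -> match: F0=0 F1=0 F2=0 F3=1; commitIndex=0
Op 4: F3 acks idx 1 -> match: F0=0 F1=0 F2=0 F3=1; commitIndex=0
Op 5: append 1 -> log_len=2
Op 6: append 1 -> log_len=3
Op 7: F1 acks idx 2 -> match: F0=0 F1=2 F2=0 F3=1; commitIndex=1
Op 8: F0 acks idx 1 -> match: F0=1 F1=2 F2=0 F3=1; commitIndex=1

Answer: 3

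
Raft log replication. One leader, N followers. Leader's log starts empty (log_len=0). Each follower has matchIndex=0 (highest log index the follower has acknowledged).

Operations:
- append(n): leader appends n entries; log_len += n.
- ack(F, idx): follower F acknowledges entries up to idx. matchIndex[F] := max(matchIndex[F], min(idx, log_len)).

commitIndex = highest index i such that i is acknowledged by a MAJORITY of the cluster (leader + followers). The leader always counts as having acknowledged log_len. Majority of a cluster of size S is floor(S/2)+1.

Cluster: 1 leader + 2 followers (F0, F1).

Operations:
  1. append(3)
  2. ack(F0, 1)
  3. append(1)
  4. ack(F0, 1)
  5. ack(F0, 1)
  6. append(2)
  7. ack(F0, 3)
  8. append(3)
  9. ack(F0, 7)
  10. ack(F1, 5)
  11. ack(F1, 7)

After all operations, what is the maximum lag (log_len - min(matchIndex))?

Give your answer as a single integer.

Answer: 2

Derivation:
Op 1: append 3 -> log_len=3
Op 2: F0 acks idx 1 -> match: F0=1 F1=0; commitIndex=1
Op 3: append 1 -> log_len=4
Op 4: F0 acks idx 1 -> match: F0=1 F1=0; commitIndex=1
Op 5: F0 acks idx 1 -> match: F0=1 F1=0; commitIndex=1
Op 6: append 2 -> log_len=6
Op 7: F0 acks idx 3 -> match: F0=3 F1=0; commitIndex=3
Op 8: append 3 -> log_len=9
Op 9: F0 acks idx 7 -> match: F0=7 F1=0; commitIndex=7
Op 10: F1 acks idx 5 -> match: F0=7 F1=5; commitIndex=7
Op 11: F1 acks idx 7 -> match: F0=7 F1=7; commitIndex=7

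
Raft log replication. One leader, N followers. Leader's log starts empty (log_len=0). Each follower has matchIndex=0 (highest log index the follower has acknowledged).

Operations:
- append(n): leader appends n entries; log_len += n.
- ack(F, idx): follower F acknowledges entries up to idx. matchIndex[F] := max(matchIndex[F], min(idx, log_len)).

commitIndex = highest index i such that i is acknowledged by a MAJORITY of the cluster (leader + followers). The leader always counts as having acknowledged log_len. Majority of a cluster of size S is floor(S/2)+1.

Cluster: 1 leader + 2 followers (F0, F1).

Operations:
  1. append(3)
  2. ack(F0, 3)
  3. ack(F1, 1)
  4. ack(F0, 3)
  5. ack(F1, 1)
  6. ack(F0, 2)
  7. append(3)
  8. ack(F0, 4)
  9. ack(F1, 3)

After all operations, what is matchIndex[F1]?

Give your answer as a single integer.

Op 1: append 3 -> log_len=3
Op 2: F0 acks idx 3 -> match: F0=3 F1=0; commitIndex=3
Op 3: F1 acks idx 1 -> match: F0=3 F1=1; commitIndex=3
Op 4: F0 acks idx 3 -> match: F0=3 F1=1; commitIndex=3
Op 5: F1 acks idx 1 -> match: F0=3 F1=1; commitIndex=3
Op 6: F0 acks idx 2 -> match: F0=3 F1=1; commitIndex=3
Op 7: append 3 -> log_len=6
Op 8: F0 acks idx 4 -> match: F0=4 F1=1; commitIndex=4
Op 9: F1 acks idx 3 -> match: F0=4 F1=3; commitIndex=4

Answer: 3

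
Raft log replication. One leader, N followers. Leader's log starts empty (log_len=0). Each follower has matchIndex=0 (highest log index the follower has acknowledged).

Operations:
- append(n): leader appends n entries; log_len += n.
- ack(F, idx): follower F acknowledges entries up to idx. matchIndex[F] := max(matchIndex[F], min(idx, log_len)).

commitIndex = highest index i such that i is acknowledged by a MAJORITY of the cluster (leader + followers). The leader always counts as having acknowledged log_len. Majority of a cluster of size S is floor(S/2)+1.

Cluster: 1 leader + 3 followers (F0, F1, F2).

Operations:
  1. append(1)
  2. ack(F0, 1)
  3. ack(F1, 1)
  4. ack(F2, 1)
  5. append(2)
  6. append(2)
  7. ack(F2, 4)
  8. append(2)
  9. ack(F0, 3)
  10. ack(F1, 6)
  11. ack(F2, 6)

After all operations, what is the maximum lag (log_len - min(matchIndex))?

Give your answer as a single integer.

Op 1: append 1 -> log_len=1
Op 2: F0 acks idx 1 -> match: F0=1 F1=0 F2=0; commitIndex=0
Op 3: F1 acks idx 1 -> match: F0=1 F1=1 F2=0; commitIndex=1
Op 4: F2 acks idx 1 -> match: F0=1 F1=1 F2=1; commitIndex=1
Op 5: append 2 -> log_len=3
Op 6: append 2 -> log_len=5
Op 7: F2 acks idx 4 -> match: F0=1 F1=1 F2=4; commitIndex=1
Op 8: append 2 -> log_len=7
Op 9: F0 acks idx 3 -> match: F0=3 F1=1 F2=4; commitIndex=3
Op 10: F1 acks idx 6 -> match: F0=3 F1=6 F2=4; commitIndex=4
Op 11: F2 acks idx 6 -> match: F0=3 F1=6 F2=6; commitIndex=6

Answer: 4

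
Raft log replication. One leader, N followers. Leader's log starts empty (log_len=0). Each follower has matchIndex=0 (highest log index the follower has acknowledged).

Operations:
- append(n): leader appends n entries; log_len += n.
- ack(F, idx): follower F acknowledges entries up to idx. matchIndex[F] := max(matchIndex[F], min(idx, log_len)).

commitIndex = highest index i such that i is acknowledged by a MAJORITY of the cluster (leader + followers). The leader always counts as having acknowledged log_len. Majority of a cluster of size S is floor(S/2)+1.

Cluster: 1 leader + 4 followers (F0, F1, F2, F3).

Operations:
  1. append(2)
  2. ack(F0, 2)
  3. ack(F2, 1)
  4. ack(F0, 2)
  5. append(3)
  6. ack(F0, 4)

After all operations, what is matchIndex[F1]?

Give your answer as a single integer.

Op 1: append 2 -> log_len=2
Op 2: F0 acks idx 2 -> match: F0=2 F1=0 F2=0 F3=0; commitIndex=0
Op 3: F2 acks idx 1 -> match: F0=2 F1=0 F2=1 F3=0; commitIndex=1
Op 4: F0 acks idx 2 -> match: F0=2 F1=0 F2=1 F3=0; commitIndex=1
Op 5: append 3 -> log_len=5
Op 6: F0 acks idx 4 -> match: F0=4 F1=0 F2=1 F3=0; commitIndex=1

Answer: 0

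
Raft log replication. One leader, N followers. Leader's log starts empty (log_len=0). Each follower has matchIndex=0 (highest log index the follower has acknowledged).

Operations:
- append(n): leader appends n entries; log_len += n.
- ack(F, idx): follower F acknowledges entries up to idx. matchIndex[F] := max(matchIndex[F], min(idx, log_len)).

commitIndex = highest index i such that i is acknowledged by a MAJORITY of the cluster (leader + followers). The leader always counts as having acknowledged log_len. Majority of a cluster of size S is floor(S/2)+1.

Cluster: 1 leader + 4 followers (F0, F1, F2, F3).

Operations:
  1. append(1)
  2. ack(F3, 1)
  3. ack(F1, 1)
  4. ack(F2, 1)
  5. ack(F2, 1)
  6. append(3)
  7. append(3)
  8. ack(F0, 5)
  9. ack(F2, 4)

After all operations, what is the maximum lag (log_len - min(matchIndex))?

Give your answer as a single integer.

Answer: 6

Derivation:
Op 1: append 1 -> log_len=1
Op 2: F3 acks idx 1 -> match: F0=0 F1=0 F2=0 F3=1; commitIndex=0
Op 3: F1 acks idx 1 -> match: F0=0 F1=1 F2=0 F3=1; commitIndex=1
Op 4: F2 acks idx 1 -> match: F0=0 F1=1 F2=1 F3=1; commitIndex=1
Op 5: F2 acks idx 1 -> match: F0=0 F1=1 F2=1 F3=1; commitIndex=1
Op 6: append 3 -> log_len=4
Op 7: append 3 -> log_len=7
Op 8: F0 acks idx 5 -> match: F0=5 F1=1 F2=1 F3=1; commitIndex=1
Op 9: F2 acks idx 4 -> match: F0=5 F1=1 F2=4 F3=1; commitIndex=4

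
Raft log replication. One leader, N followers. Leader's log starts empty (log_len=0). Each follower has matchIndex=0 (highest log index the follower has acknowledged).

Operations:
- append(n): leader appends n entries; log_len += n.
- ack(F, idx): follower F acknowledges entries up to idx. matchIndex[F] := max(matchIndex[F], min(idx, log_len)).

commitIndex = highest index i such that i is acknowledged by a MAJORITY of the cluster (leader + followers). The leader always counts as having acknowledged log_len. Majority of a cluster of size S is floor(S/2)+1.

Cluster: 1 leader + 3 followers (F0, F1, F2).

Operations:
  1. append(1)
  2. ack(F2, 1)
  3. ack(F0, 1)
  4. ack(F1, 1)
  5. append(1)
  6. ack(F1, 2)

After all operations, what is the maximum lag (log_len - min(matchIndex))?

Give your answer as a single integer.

Op 1: append 1 -> log_len=1
Op 2: F2 acks idx 1 -> match: F0=0 F1=0 F2=1; commitIndex=0
Op 3: F0 acks idx 1 -> match: F0=1 F1=0 F2=1; commitIndex=1
Op 4: F1 acks idx 1 -> match: F0=1 F1=1 F2=1; commitIndex=1
Op 5: append 1 -> log_len=2
Op 6: F1 acks idx 2 -> match: F0=1 F1=2 F2=1; commitIndex=1

Answer: 1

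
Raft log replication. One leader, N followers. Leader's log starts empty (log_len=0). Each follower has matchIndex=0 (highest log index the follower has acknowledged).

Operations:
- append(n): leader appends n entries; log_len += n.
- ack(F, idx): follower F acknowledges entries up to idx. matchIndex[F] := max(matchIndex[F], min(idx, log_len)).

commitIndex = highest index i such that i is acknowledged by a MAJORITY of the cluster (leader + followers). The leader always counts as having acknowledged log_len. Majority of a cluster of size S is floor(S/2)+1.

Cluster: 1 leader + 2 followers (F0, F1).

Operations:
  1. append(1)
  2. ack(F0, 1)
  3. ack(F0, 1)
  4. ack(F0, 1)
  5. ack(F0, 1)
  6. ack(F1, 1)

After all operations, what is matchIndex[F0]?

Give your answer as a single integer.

Op 1: append 1 -> log_len=1
Op 2: F0 acks idx 1 -> match: F0=1 F1=0; commitIndex=1
Op 3: F0 acks idx 1 -> match: F0=1 F1=0; commitIndex=1
Op 4: F0 acks idx 1 -> match: F0=1 F1=0; commitIndex=1
Op 5: F0 acks idx 1 -> match: F0=1 F1=0; commitIndex=1
Op 6: F1 acks idx 1 -> match: F0=1 F1=1; commitIndex=1

Answer: 1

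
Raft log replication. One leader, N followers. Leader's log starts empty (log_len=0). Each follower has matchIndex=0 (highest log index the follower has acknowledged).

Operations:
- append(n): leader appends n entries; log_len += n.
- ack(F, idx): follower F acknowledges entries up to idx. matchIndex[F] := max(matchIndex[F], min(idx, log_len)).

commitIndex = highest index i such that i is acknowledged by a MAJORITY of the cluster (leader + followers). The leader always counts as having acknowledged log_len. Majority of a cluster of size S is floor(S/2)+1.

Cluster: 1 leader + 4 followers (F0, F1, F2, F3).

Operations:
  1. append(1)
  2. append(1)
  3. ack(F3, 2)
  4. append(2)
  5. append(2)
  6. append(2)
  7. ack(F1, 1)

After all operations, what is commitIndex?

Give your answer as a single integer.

Answer: 1

Derivation:
Op 1: append 1 -> log_len=1
Op 2: append 1 -> log_len=2
Op 3: F3 acks idx 2 -> match: F0=0 F1=0 F2=0 F3=2; commitIndex=0
Op 4: append 2 -> log_len=4
Op 5: append 2 -> log_len=6
Op 6: append 2 -> log_len=8
Op 7: F1 acks idx 1 -> match: F0=0 F1=1 F2=0 F3=2; commitIndex=1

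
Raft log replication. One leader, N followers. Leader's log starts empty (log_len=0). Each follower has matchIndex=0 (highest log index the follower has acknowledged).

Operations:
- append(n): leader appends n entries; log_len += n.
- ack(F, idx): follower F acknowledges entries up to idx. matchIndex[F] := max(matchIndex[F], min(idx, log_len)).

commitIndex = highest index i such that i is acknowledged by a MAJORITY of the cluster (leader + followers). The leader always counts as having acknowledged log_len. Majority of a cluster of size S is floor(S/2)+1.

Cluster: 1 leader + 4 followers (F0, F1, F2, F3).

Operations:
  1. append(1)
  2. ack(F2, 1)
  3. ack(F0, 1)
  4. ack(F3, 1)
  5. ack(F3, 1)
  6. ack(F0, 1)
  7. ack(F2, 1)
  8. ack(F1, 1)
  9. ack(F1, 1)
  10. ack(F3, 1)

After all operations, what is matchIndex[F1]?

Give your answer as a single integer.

Answer: 1

Derivation:
Op 1: append 1 -> log_len=1
Op 2: F2 acks idx 1 -> match: F0=0 F1=0 F2=1 F3=0; commitIndex=0
Op 3: F0 acks idx 1 -> match: F0=1 F1=0 F2=1 F3=0; commitIndex=1
Op 4: F3 acks idx 1 -> match: F0=1 F1=0 F2=1 F3=1; commitIndex=1
Op 5: F3 acks idx 1 -> match: F0=1 F1=0 F2=1 F3=1; commitIndex=1
Op 6: F0 acks idx 1 -> match: F0=1 F1=0 F2=1 F3=1; commitIndex=1
Op 7: F2 acks idx 1 -> match: F0=1 F1=0 F2=1 F3=1; commitIndex=1
Op 8: F1 acks idx 1 -> match: F0=1 F1=1 F2=1 F3=1; commitIndex=1
Op 9: F1 acks idx 1 -> match: F0=1 F1=1 F2=1 F3=1; commitIndex=1
Op 10: F3 acks idx 1 -> match: F0=1 F1=1 F2=1 F3=1; commitIndex=1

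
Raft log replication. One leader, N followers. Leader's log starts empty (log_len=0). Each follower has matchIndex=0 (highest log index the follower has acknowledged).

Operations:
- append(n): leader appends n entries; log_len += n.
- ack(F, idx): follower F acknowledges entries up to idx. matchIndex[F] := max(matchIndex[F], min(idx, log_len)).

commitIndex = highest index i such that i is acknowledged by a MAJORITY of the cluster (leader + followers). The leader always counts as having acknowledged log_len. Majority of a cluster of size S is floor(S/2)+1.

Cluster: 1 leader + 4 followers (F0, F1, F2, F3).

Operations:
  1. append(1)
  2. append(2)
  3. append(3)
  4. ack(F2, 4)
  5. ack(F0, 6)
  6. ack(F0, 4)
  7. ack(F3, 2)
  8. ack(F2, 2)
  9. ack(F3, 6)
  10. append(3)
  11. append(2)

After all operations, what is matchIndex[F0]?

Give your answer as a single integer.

Op 1: append 1 -> log_len=1
Op 2: append 2 -> log_len=3
Op 3: append 3 -> log_len=6
Op 4: F2 acks idx 4 -> match: F0=0 F1=0 F2=4 F3=0; commitIndex=0
Op 5: F0 acks idx 6 -> match: F0=6 F1=0 F2=4 F3=0; commitIndex=4
Op 6: F0 acks idx 4 -> match: F0=6 F1=0 F2=4 F3=0; commitIndex=4
Op 7: F3 acks idx 2 -> match: F0=6 F1=0 F2=4 F3=2; commitIndex=4
Op 8: F2 acks idx 2 -> match: F0=6 F1=0 F2=4 F3=2; commitIndex=4
Op 9: F3 acks idx 6 -> match: F0=6 F1=0 F2=4 F3=6; commitIndex=6
Op 10: append 3 -> log_len=9
Op 11: append 2 -> log_len=11

Answer: 6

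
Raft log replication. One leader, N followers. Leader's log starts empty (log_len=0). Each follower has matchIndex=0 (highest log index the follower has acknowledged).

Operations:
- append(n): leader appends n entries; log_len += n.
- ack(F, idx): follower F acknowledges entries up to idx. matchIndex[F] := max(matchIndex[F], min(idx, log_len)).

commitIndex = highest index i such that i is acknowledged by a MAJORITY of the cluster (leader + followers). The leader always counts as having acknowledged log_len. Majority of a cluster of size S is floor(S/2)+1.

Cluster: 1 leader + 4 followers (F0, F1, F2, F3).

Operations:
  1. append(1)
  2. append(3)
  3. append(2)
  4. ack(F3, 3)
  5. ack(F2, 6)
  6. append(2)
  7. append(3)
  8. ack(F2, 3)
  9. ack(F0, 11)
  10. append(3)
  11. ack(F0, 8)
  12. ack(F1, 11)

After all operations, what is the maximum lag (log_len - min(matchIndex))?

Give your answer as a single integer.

Op 1: append 1 -> log_len=1
Op 2: append 3 -> log_len=4
Op 3: append 2 -> log_len=6
Op 4: F3 acks idx 3 -> match: F0=0 F1=0 F2=0 F3=3; commitIndex=0
Op 5: F2 acks idx 6 -> match: F0=0 F1=0 F2=6 F3=3; commitIndex=3
Op 6: append 2 -> log_len=8
Op 7: append 3 -> log_len=11
Op 8: F2 acks idx 3 -> match: F0=0 F1=0 F2=6 F3=3; commitIndex=3
Op 9: F0 acks idx 11 -> match: F0=11 F1=0 F2=6 F3=3; commitIndex=6
Op 10: append 3 -> log_len=14
Op 11: F0 acks idx 8 -> match: F0=11 F1=0 F2=6 F3=3; commitIndex=6
Op 12: F1 acks idx 11 -> match: F0=11 F1=11 F2=6 F3=3; commitIndex=11

Answer: 11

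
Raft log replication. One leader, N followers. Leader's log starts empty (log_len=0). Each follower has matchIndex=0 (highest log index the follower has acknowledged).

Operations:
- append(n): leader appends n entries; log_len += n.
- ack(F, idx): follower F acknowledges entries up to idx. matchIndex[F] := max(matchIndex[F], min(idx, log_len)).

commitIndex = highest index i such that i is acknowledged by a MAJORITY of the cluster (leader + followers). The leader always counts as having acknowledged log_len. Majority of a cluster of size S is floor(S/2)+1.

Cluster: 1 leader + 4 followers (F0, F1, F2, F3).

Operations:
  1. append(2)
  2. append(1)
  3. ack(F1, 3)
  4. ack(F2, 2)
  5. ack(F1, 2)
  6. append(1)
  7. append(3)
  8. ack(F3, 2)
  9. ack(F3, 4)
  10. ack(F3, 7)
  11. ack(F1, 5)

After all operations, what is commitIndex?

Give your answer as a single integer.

Op 1: append 2 -> log_len=2
Op 2: append 1 -> log_len=3
Op 3: F1 acks idx 3 -> match: F0=0 F1=3 F2=0 F3=0; commitIndex=0
Op 4: F2 acks idx 2 -> match: F0=0 F1=3 F2=2 F3=0; commitIndex=2
Op 5: F1 acks idx 2 -> match: F0=0 F1=3 F2=2 F3=0; commitIndex=2
Op 6: append 1 -> log_len=4
Op 7: append 3 -> log_len=7
Op 8: F3 acks idx 2 -> match: F0=0 F1=3 F2=2 F3=2; commitIndex=2
Op 9: F3 acks idx 4 -> match: F0=0 F1=3 F2=2 F3=4; commitIndex=3
Op 10: F3 acks idx 7 -> match: F0=0 F1=3 F2=2 F3=7; commitIndex=3
Op 11: F1 acks idx 5 -> match: F0=0 F1=5 F2=2 F3=7; commitIndex=5

Answer: 5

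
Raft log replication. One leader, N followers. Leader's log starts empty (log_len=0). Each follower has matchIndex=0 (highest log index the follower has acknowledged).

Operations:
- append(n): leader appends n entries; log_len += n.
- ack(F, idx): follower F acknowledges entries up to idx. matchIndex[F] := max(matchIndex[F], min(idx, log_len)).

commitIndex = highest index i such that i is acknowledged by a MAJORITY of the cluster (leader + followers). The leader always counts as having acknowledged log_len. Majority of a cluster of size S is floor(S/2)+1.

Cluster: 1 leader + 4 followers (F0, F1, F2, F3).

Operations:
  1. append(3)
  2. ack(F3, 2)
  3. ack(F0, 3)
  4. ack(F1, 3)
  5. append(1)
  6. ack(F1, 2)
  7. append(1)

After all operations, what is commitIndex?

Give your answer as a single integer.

Op 1: append 3 -> log_len=3
Op 2: F3 acks idx 2 -> match: F0=0 F1=0 F2=0 F3=2; commitIndex=0
Op 3: F0 acks idx 3 -> match: F0=3 F1=0 F2=0 F3=2; commitIndex=2
Op 4: F1 acks idx 3 -> match: F0=3 F1=3 F2=0 F3=2; commitIndex=3
Op 5: append 1 -> log_len=4
Op 6: F1 acks idx 2 -> match: F0=3 F1=3 F2=0 F3=2; commitIndex=3
Op 7: append 1 -> log_len=5

Answer: 3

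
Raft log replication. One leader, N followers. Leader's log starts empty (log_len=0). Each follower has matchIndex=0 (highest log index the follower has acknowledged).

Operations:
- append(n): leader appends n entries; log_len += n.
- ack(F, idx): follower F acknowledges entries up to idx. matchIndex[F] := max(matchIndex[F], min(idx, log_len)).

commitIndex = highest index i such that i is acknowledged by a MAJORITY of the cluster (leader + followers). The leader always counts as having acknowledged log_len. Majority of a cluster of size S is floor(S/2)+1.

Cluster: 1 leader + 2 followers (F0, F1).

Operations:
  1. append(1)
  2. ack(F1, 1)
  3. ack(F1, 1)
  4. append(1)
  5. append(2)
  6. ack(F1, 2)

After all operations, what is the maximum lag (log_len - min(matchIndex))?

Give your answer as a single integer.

Answer: 4

Derivation:
Op 1: append 1 -> log_len=1
Op 2: F1 acks idx 1 -> match: F0=0 F1=1; commitIndex=1
Op 3: F1 acks idx 1 -> match: F0=0 F1=1; commitIndex=1
Op 4: append 1 -> log_len=2
Op 5: append 2 -> log_len=4
Op 6: F1 acks idx 2 -> match: F0=0 F1=2; commitIndex=2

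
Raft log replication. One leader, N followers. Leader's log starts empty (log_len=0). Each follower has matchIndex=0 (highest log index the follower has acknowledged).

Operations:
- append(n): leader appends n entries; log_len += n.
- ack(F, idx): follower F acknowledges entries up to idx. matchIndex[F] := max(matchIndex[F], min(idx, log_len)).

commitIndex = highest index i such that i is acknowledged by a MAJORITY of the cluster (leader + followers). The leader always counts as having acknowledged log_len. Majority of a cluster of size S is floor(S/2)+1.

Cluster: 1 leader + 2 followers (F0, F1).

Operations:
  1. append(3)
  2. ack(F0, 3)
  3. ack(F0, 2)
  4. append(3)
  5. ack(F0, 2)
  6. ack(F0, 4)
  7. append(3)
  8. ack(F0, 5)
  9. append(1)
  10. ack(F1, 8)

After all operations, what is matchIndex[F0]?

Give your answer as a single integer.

Answer: 5

Derivation:
Op 1: append 3 -> log_len=3
Op 2: F0 acks idx 3 -> match: F0=3 F1=0; commitIndex=3
Op 3: F0 acks idx 2 -> match: F0=3 F1=0; commitIndex=3
Op 4: append 3 -> log_len=6
Op 5: F0 acks idx 2 -> match: F0=3 F1=0; commitIndex=3
Op 6: F0 acks idx 4 -> match: F0=4 F1=0; commitIndex=4
Op 7: append 3 -> log_len=9
Op 8: F0 acks idx 5 -> match: F0=5 F1=0; commitIndex=5
Op 9: append 1 -> log_len=10
Op 10: F1 acks idx 8 -> match: F0=5 F1=8; commitIndex=8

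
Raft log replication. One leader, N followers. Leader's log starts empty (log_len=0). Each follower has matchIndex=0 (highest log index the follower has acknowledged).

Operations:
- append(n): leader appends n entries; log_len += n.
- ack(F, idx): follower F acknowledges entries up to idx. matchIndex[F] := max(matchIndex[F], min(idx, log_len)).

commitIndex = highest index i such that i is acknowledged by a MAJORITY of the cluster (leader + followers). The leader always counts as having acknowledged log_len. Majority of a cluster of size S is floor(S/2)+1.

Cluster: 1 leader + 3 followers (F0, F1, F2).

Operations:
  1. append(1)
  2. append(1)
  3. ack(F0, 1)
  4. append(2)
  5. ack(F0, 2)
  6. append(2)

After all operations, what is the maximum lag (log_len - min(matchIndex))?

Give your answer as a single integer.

Answer: 6

Derivation:
Op 1: append 1 -> log_len=1
Op 2: append 1 -> log_len=2
Op 3: F0 acks idx 1 -> match: F0=1 F1=0 F2=0; commitIndex=0
Op 4: append 2 -> log_len=4
Op 5: F0 acks idx 2 -> match: F0=2 F1=0 F2=0; commitIndex=0
Op 6: append 2 -> log_len=6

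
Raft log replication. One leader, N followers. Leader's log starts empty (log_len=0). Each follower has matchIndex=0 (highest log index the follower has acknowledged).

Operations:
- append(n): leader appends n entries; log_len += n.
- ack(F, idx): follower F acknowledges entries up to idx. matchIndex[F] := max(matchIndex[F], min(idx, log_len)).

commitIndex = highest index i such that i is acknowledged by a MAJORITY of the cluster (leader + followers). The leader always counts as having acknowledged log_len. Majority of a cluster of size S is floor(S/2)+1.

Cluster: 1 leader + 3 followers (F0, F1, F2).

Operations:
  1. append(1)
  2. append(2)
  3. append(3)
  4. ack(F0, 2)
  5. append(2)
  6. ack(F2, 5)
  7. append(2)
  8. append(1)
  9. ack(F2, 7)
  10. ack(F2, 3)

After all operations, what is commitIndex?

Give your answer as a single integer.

Op 1: append 1 -> log_len=1
Op 2: append 2 -> log_len=3
Op 3: append 3 -> log_len=6
Op 4: F0 acks idx 2 -> match: F0=2 F1=0 F2=0; commitIndex=0
Op 5: append 2 -> log_len=8
Op 6: F2 acks idx 5 -> match: F0=2 F1=0 F2=5; commitIndex=2
Op 7: append 2 -> log_len=10
Op 8: append 1 -> log_len=11
Op 9: F2 acks idx 7 -> match: F0=2 F1=0 F2=7; commitIndex=2
Op 10: F2 acks idx 3 -> match: F0=2 F1=0 F2=7; commitIndex=2

Answer: 2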